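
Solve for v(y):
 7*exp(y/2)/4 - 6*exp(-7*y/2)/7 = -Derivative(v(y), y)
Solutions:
 v(y) = C1 - 7*exp(y/2)/2 - 12*exp(-7*y/2)/49


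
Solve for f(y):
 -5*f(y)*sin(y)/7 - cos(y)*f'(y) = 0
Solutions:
 f(y) = C1*cos(y)^(5/7)


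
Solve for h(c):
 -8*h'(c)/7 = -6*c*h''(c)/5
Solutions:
 h(c) = C1 + C2*c^(41/21)


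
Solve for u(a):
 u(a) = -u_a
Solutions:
 u(a) = C1*exp(-a)


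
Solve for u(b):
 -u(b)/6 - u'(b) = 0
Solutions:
 u(b) = C1*exp(-b/6)


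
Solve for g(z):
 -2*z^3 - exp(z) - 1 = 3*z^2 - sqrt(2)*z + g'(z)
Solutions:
 g(z) = C1 - z^4/2 - z^3 + sqrt(2)*z^2/2 - z - exp(z)


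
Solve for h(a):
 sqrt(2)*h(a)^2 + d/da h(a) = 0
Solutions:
 h(a) = 1/(C1 + sqrt(2)*a)


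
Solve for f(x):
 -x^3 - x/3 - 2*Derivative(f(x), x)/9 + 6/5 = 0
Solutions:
 f(x) = C1 - 9*x^4/8 - 3*x^2/4 + 27*x/5


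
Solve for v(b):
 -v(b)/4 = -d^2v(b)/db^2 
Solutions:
 v(b) = C1*exp(-b/2) + C2*exp(b/2)


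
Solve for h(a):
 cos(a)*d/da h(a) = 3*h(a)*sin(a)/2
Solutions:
 h(a) = C1/cos(a)^(3/2)


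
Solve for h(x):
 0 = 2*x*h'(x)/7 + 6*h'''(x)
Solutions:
 h(x) = C1 + Integral(C2*airyai(-21^(2/3)*x/21) + C3*airybi(-21^(2/3)*x/21), x)


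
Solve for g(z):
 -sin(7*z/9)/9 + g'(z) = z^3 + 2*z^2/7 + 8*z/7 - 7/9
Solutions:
 g(z) = C1 + z^4/4 + 2*z^3/21 + 4*z^2/7 - 7*z/9 - cos(7*z/9)/7


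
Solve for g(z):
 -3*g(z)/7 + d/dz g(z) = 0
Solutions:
 g(z) = C1*exp(3*z/7)


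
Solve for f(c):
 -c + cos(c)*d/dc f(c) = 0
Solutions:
 f(c) = C1 + Integral(c/cos(c), c)


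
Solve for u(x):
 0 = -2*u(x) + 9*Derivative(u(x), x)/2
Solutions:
 u(x) = C1*exp(4*x/9)


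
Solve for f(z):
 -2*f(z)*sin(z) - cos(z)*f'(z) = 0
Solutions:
 f(z) = C1*cos(z)^2


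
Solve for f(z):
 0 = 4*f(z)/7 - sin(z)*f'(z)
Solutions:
 f(z) = C1*(cos(z) - 1)^(2/7)/(cos(z) + 1)^(2/7)


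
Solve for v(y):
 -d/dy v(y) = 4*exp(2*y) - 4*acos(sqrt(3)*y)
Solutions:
 v(y) = C1 + 4*y*acos(sqrt(3)*y) - 4*sqrt(3)*sqrt(1 - 3*y^2)/3 - 2*exp(2*y)


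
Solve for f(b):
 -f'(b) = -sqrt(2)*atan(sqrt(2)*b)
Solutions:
 f(b) = C1 + sqrt(2)*(b*atan(sqrt(2)*b) - sqrt(2)*log(2*b^2 + 1)/4)


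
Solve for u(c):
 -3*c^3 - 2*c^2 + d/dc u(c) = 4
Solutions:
 u(c) = C1 + 3*c^4/4 + 2*c^3/3 + 4*c


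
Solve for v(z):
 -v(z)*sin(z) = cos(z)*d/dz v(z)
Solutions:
 v(z) = C1*cos(z)


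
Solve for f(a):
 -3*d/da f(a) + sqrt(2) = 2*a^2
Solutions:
 f(a) = C1 - 2*a^3/9 + sqrt(2)*a/3


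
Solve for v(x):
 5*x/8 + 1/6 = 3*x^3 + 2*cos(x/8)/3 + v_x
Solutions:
 v(x) = C1 - 3*x^4/4 + 5*x^2/16 + x/6 - 16*sin(x/8)/3


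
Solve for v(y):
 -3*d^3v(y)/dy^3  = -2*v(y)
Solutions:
 v(y) = C3*exp(2^(1/3)*3^(2/3)*y/3) + (C1*sin(2^(1/3)*3^(1/6)*y/2) + C2*cos(2^(1/3)*3^(1/6)*y/2))*exp(-2^(1/3)*3^(2/3)*y/6)


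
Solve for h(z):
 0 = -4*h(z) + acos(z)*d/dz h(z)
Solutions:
 h(z) = C1*exp(4*Integral(1/acos(z), z))


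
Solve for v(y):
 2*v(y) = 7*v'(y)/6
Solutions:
 v(y) = C1*exp(12*y/7)


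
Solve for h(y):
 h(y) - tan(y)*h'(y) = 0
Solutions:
 h(y) = C1*sin(y)


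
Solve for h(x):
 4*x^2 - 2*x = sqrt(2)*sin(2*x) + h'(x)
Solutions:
 h(x) = C1 + 4*x^3/3 - x^2 + sqrt(2)*cos(2*x)/2


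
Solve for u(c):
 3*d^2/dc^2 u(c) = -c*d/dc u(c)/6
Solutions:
 u(c) = C1 + C2*erf(c/6)


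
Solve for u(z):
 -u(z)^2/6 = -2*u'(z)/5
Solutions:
 u(z) = -12/(C1 + 5*z)


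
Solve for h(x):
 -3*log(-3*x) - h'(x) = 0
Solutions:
 h(x) = C1 - 3*x*log(-x) + 3*x*(1 - log(3))


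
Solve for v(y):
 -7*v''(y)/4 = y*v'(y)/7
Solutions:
 v(y) = C1 + C2*erf(sqrt(2)*y/7)


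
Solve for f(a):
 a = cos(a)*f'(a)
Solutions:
 f(a) = C1 + Integral(a/cos(a), a)


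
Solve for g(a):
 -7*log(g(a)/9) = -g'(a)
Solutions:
 Integral(1/(-log(_y) + 2*log(3)), (_y, g(a)))/7 = C1 - a


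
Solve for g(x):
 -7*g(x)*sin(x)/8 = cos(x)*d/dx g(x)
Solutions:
 g(x) = C1*cos(x)^(7/8)


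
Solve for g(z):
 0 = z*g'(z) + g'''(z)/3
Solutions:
 g(z) = C1 + Integral(C2*airyai(-3^(1/3)*z) + C3*airybi(-3^(1/3)*z), z)


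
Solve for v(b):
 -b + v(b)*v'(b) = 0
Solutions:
 v(b) = -sqrt(C1 + b^2)
 v(b) = sqrt(C1 + b^2)


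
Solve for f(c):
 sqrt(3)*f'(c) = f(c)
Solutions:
 f(c) = C1*exp(sqrt(3)*c/3)


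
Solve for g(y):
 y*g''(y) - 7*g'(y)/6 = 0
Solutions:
 g(y) = C1 + C2*y^(13/6)


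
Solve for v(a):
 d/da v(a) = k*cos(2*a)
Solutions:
 v(a) = C1 + k*sin(2*a)/2


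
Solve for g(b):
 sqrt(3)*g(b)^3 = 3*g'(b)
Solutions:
 g(b) = -sqrt(6)*sqrt(-1/(C1 + sqrt(3)*b))/2
 g(b) = sqrt(6)*sqrt(-1/(C1 + sqrt(3)*b))/2


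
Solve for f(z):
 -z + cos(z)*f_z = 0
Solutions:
 f(z) = C1 + Integral(z/cos(z), z)


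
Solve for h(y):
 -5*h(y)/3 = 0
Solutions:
 h(y) = 0


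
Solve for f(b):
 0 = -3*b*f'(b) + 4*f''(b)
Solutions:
 f(b) = C1 + C2*erfi(sqrt(6)*b/4)


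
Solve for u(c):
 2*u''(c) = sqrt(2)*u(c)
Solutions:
 u(c) = C1*exp(-2^(3/4)*c/2) + C2*exp(2^(3/4)*c/2)


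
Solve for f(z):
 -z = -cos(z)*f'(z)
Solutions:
 f(z) = C1 + Integral(z/cos(z), z)


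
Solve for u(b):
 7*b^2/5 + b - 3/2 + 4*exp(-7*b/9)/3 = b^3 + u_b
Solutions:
 u(b) = C1 - b^4/4 + 7*b^3/15 + b^2/2 - 3*b/2 - 12*exp(-7*b/9)/7


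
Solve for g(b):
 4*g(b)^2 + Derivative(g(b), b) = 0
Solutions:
 g(b) = 1/(C1 + 4*b)


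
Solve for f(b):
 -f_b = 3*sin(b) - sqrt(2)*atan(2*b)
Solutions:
 f(b) = C1 + sqrt(2)*(b*atan(2*b) - log(4*b^2 + 1)/4) + 3*cos(b)


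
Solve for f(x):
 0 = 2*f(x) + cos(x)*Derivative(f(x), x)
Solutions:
 f(x) = C1*(sin(x) - 1)/(sin(x) + 1)


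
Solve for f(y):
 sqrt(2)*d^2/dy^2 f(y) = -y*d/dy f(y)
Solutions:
 f(y) = C1 + C2*erf(2^(1/4)*y/2)


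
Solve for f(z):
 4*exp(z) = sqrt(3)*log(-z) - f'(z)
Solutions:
 f(z) = C1 + sqrt(3)*z*log(-z) - sqrt(3)*z - 4*exp(z)


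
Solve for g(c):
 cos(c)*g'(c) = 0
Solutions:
 g(c) = C1


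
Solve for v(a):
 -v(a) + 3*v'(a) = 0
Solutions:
 v(a) = C1*exp(a/3)


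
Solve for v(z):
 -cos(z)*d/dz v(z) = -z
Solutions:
 v(z) = C1 + Integral(z/cos(z), z)


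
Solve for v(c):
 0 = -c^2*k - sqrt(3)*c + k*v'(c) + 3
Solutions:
 v(c) = C1 + c^3/3 + sqrt(3)*c^2/(2*k) - 3*c/k


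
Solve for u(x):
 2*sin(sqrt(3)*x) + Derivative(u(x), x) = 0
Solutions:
 u(x) = C1 + 2*sqrt(3)*cos(sqrt(3)*x)/3


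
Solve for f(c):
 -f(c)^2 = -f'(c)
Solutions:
 f(c) = -1/(C1 + c)


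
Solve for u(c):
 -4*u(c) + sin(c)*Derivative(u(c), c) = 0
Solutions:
 u(c) = C1*(cos(c)^2 - 2*cos(c) + 1)/(cos(c)^2 + 2*cos(c) + 1)


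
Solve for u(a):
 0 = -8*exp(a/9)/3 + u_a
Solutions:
 u(a) = C1 + 24*exp(a/9)


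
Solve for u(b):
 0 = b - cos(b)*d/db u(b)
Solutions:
 u(b) = C1 + Integral(b/cos(b), b)


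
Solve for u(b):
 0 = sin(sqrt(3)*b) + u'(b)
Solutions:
 u(b) = C1 + sqrt(3)*cos(sqrt(3)*b)/3


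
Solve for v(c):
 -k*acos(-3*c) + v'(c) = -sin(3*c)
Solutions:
 v(c) = C1 + k*(c*acos(-3*c) + sqrt(1 - 9*c^2)/3) + cos(3*c)/3


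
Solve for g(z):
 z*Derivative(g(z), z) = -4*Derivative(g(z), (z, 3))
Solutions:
 g(z) = C1 + Integral(C2*airyai(-2^(1/3)*z/2) + C3*airybi(-2^(1/3)*z/2), z)


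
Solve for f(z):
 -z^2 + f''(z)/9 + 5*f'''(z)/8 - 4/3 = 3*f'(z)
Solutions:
 f(z) = C1 + C2*exp(2*z*(-2 + sqrt(2434))/45) + C3*exp(-2*z*(2 + sqrt(2434))/45) - z^3/9 - z^2/81 - 5111*z/8748


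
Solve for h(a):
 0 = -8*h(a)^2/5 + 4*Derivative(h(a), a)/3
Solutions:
 h(a) = -5/(C1 + 6*a)


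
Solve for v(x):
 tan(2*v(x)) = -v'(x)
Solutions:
 v(x) = -asin(C1*exp(-2*x))/2 + pi/2
 v(x) = asin(C1*exp(-2*x))/2


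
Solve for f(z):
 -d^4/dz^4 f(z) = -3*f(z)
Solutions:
 f(z) = C1*exp(-3^(1/4)*z) + C2*exp(3^(1/4)*z) + C3*sin(3^(1/4)*z) + C4*cos(3^(1/4)*z)


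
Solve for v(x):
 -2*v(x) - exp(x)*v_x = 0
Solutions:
 v(x) = C1*exp(2*exp(-x))


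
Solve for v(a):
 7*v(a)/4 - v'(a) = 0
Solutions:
 v(a) = C1*exp(7*a/4)


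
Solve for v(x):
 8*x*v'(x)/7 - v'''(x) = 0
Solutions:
 v(x) = C1 + Integral(C2*airyai(2*7^(2/3)*x/7) + C3*airybi(2*7^(2/3)*x/7), x)


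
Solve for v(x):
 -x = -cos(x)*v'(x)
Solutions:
 v(x) = C1 + Integral(x/cos(x), x)


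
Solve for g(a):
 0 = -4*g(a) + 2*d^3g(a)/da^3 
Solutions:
 g(a) = C3*exp(2^(1/3)*a) + (C1*sin(2^(1/3)*sqrt(3)*a/2) + C2*cos(2^(1/3)*sqrt(3)*a/2))*exp(-2^(1/3)*a/2)


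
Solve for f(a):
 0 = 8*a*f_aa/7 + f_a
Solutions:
 f(a) = C1 + C2*a^(1/8)


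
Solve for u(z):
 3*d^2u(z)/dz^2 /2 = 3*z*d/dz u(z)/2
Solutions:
 u(z) = C1 + C2*erfi(sqrt(2)*z/2)


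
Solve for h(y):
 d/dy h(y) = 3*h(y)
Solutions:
 h(y) = C1*exp(3*y)


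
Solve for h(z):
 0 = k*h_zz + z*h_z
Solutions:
 h(z) = C1 + C2*sqrt(k)*erf(sqrt(2)*z*sqrt(1/k)/2)


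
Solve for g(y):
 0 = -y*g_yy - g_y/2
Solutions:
 g(y) = C1 + C2*sqrt(y)


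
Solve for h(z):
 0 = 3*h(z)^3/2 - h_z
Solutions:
 h(z) = -sqrt(-1/(C1 + 3*z))
 h(z) = sqrt(-1/(C1 + 3*z))


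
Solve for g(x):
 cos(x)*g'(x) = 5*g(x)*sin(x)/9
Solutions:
 g(x) = C1/cos(x)^(5/9)


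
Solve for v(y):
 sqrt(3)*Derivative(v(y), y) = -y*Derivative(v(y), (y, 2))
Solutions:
 v(y) = C1 + C2*y^(1 - sqrt(3))


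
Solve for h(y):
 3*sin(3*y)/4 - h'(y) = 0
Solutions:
 h(y) = C1 - cos(3*y)/4


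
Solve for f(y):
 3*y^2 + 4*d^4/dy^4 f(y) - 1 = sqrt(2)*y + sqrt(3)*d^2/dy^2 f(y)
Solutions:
 f(y) = C1 + C2*y + C3*exp(-3^(1/4)*y/2) + C4*exp(3^(1/4)*y/2) + sqrt(3)*y^4/12 - sqrt(6)*y^3/18 + y^2*(4 - sqrt(3)/6)


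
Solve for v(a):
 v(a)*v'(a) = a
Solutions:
 v(a) = -sqrt(C1 + a^2)
 v(a) = sqrt(C1 + a^2)


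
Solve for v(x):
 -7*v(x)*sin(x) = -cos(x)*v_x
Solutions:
 v(x) = C1/cos(x)^7


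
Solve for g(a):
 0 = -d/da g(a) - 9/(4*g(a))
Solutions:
 g(a) = -sqrt(C1 - 18*a)/2
 g(a) = sqrt(C1 - 18*a)/2


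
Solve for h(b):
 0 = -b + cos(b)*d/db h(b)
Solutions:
 h(b) = C1 + Integral(b/cos(b), b)


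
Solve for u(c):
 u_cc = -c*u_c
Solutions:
 u(c) = C1 + C2*erf(sqrt(2)*c/2)


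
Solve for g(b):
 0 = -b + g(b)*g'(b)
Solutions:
 g(b) = -sqrt(C1 + b^2)
 g(b) = sqrt(C1 + b^2)


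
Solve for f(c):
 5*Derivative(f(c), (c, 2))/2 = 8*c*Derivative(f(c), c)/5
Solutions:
 f(c) = C1 + C2*erfi(2*sqrt(2)*c/5)


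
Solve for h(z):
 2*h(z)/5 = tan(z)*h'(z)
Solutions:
 h(z) = C1*sin(z)^(2/5)


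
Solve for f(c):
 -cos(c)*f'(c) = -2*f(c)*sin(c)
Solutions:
 f(c) = C1/cos(c)^2


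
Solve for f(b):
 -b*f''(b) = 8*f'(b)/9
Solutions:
 f(b) = C1 + C2*b^(1/9)


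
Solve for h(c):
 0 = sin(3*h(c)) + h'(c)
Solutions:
 h(c) = -acos((-C1 - exp(6*c))/(C1 - exp(6*c)))/3 + 2*pi/3
 h(c) = acos((-C1 - exp(6*c))/(C1 - exp(6*c)))/3


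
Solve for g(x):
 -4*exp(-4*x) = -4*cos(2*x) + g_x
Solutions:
 g(x) = C1 + 2*sin(2*x) + exp(-4*x)


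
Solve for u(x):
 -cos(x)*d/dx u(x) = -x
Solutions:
 u(x) = C1 + Integral(x/cos(x), x)


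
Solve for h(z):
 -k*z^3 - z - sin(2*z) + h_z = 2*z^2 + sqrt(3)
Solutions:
 h(z) = C1 + k*z^4/4 + 2*z^3/3 + z^2/2 + sqrt(3)*z - cos(2*z)/2


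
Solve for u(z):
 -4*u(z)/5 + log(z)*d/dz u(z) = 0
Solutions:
 u(z) = C1*exp(4*li(z)/5)


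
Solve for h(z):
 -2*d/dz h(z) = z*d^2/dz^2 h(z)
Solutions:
 h(z) = C1 + C2/z


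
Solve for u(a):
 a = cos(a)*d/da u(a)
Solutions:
 u(a) = C1 + Integral(a/cos(a), a)


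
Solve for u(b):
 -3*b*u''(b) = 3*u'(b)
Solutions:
 u(b) = C1 + C2*log(b)


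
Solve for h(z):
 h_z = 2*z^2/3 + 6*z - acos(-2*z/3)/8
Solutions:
 h(z) = C1 + 2*z^3/9 + 3*z^2 - z*acos(-2*z/3)/8 - sqrt(9 - 4*z^2)/16


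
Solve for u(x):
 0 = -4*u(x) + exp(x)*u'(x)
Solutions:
 u(x) = C1*exp(-4*exp(-x))


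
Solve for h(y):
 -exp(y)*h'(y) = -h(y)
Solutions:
 h(y) = C1*exp(-exp(-y))


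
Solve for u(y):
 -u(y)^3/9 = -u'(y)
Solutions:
 u(y) = -3*sqrt(2)*sqrt(-1/(C1 + y))/2
 u(y) = 3*sqrt(2)*sqrt(-1/(C1 + y))/2


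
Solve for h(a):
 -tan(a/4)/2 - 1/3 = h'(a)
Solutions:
 h(a) = C1 - a/3 + 2*log(cos(a/4))


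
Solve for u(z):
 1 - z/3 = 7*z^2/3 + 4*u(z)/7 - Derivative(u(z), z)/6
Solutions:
 u(z) = C1*exp(24*z/7) - 49*z^2/12 - 427*z/144 + 3059/3456


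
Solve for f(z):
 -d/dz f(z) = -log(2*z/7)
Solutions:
 f(z) = C1 + z*log(z) + z*log(2/7) - z


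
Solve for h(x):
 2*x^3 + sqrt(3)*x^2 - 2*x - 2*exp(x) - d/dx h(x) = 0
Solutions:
 h(x) = C1 + x^4/2 + sqrt(3)*x^3/3 - x^2 - 2*exp(x)


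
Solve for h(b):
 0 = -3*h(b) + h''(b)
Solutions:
 h(b) = C1*exp(-sqrt(3)*b) + C2*exp(sqrt(3)*b)


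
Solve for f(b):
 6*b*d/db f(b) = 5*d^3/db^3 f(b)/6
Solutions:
 f(b) = C1 + Integral(C2*airyai(30^(2/3)*b/5) + C3*airybi(30^(2/3)*b/5), b)


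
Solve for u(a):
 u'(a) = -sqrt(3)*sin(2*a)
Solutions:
 u(a) = C1 + sqrt(3)*cos(2*a)/2


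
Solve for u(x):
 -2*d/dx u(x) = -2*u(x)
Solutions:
 u(x) = C1*exp(x)


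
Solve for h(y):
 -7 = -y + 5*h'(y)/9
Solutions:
 h(y) = C1 + 9*y^2/10 - 63*y/5


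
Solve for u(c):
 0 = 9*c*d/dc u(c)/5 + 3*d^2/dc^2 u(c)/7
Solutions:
 u(c) = C1 + C2*erf(sqrt(210)*c/10)


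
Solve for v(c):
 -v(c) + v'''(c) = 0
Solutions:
 v(c) = C3*exp(c) + (C1*sin(sqrt(3)*c/2) + C2*cos(sqrt(3)*c/2))*exp(-c/2)


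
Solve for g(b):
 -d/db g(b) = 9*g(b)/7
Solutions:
 g(b) = C1*exp(-9*b/7)


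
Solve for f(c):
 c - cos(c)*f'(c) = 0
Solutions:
 f(c) = C1 + Integral(c/cos(c), c)


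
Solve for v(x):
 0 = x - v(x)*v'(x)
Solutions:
 v(x) = -sqrt(C1 + x^2)
 v(x) = sqrt(C1 + x^2)


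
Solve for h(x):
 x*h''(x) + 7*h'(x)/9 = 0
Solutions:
 h(x) = C1 + C2*x^(2/9)


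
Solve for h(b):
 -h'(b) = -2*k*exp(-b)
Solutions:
 h(b) = C1 - 2*k*exp(-b)


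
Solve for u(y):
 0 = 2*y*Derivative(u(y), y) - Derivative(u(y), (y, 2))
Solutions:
 u(y) = C1 + C2*erfi(y)


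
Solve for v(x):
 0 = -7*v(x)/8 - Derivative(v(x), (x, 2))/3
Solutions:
 v(x) = C1*sin(sqrt(42)*x/4) + C2*cos(sqrt(42)*x/4)


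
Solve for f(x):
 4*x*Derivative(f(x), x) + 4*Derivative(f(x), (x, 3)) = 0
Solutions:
 f(x) = C1 + Integral(C2*airyai(-x) + C3*airybi(-x), x)


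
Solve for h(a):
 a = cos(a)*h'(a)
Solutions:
 h(a) = C1 + Integral(a/cos(a), a)


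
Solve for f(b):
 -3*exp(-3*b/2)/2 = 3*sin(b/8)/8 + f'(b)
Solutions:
 f(b) = C1 + 3*cos(b/8) + exp(-3*b/2)


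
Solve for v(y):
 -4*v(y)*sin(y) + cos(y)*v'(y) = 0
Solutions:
 v(y) = C1/cos(y)^4


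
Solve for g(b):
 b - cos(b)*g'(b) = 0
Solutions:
 g(b) = C1 + Integral(b/cos(b), b)


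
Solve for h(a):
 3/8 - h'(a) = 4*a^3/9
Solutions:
 h(a) = C1 - a^4/9 + 3*a/8


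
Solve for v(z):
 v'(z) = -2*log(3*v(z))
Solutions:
 Integral(1/(log(_y) + log(3)), (_y, v(z)))/2 = C1 - z


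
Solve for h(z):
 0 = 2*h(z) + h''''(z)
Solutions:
 h(z) = (C1*sin(2^(3/4)*z/2) + C2*cos(2^(3/4)*z/2))*exp(-2^(3/4)*z/2) + (C3*sin(2^(3/4)*z/2) + C4*cos(2^(3/4)*z/2))*exp(2^(3/4)*z/2)


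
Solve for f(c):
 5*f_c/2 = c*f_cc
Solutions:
 f(c) = C1 + C2*c^(7/2)


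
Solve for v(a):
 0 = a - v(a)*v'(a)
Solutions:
 v(a) = -sqrt(C1 + a^2)
 v(a) = sqrt(C1 + a^2)


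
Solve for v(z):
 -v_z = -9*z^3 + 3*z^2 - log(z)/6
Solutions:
 v(z) = C1 + 9*z^4/4 - z^3 + z*log(z)/6 - z/6


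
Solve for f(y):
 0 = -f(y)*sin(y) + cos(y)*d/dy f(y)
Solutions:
 f(y) = C1/cos(y)


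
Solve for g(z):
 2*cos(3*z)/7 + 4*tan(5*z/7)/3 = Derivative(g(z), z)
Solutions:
 g(z) = C1 - 28*log(cos(5*z/7))/15 + 2*sin(3*z)/21


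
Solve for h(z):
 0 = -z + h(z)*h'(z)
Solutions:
 h(z) = -sqrt(C1 + z^2)
 h(z) = sqrt(C1 + z^2)


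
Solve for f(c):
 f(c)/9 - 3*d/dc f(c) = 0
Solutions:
 f(c) = C1*exp(c/27)


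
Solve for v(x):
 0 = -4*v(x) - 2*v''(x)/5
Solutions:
 v(x) = C1*sin(sqrt(10)*x) + C2*cos(sqrt(10)*x)


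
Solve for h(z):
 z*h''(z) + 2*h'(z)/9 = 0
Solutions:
 h(z) = C1 + C2*z^(7/9)


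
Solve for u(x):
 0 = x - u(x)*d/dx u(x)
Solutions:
 u(x) = -sqrt(C1 + x^2)
 u(x) = sqrt(C1 + x^2)


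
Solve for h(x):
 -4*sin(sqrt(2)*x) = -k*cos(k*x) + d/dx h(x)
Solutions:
 h(x) = C1 + sin(k*x) + 2*sqrt(2)*cos(sqrt(2)*x)


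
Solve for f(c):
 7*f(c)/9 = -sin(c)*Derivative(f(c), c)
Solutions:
 f(c) = C1*(cos(c) + 1)^(7/18)/(cos(c) - 1)^(7/18)


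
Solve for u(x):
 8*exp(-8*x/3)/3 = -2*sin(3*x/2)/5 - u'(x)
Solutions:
 u(x) = C1 + 4*cos(3*x/2)/15 + exp(-8*x/3)


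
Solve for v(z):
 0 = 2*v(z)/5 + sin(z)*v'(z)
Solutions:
 v(z) = C1*(cos(z) + 1)^(1/5)/(cos(z) - 1)^(1/5)


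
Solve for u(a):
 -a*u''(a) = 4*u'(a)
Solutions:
 u(a) = C1 + C2/a^3


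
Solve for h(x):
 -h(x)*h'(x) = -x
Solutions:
 h(x) = -sqrt(C1 + x^2)
 h(x) = sqrt(C1 + x^2)


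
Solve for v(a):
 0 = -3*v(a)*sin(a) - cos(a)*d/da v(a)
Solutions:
 v(a) = C1*cos(a)^3


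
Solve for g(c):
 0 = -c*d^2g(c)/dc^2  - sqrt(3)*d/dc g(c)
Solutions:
 g(c) = C1 + C2*c^(1 - sqrt(3))


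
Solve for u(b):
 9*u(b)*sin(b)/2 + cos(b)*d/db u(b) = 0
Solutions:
 u(b) = C1*cos(b)^(9/2)


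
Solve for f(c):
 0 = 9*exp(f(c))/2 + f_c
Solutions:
 f(c) = log(1/(C1 + 9*c)) + log(2)


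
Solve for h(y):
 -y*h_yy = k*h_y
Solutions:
 h(y) = C1 + y^(1 - re(k))*(C2*sin(log(y)*Abs(im(k))) + C3*cos(log(y)*im(k)))


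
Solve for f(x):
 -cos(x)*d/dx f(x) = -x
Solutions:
 f(x) = C1 + Integral(x/cos(x), x)


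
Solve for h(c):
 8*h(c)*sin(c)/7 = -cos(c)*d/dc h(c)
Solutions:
 h(c) = C1*cos(c)^(8/7)


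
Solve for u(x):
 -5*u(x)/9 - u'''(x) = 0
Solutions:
 u(x) = C3*exp(-15^(1/3)*x/3) + (C1*sin(3^(5/6)*5^(1/3)*x/6) + C2*cos(3^(5/6)*5^(1/3)*x/6))*exp(15^(1/3)*x/6)


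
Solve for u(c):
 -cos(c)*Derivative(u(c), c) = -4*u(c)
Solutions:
 u(c) = C1*(sin(c)^2 + 2*sin(c) + 1)/(sin(c)^2 - 2*sin(c) + 1)


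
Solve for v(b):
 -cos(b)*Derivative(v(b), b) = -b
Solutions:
 v(b) = C1 + Integral(b/cos(b), b)


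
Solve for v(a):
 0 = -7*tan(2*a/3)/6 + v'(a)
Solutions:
 v(a) = C1 - 7*log(cos(2*a/3))/4


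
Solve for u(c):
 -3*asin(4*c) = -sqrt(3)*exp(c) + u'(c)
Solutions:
 u(c) = C1 - 3*c*asin(4*c) - 3*sqrt(1 - 16*c^2)/4 + sqrt(3)*exp(c)


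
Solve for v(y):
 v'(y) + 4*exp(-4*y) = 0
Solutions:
 v(y) = C1 + exp(-4*y)


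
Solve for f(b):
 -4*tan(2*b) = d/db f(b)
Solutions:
 f(b) = C1 + 2*log(cos(2*b))


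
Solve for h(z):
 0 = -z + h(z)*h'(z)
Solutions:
 h(z) = -sqrt(C1 + z^2)
 h(z) = sqrt(C1 + z^2)


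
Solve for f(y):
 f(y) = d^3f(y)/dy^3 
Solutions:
 f(y) = C3*exp(y) + (C1*sin(sqrt(3)*y/2) + C2*cos(sqrt(3)*y/2))*exp(-y/2)


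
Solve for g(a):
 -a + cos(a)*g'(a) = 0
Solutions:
 g(a) = C1 + Integral(a/cos(a), a)


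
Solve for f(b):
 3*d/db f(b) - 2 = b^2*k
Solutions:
 f(b) = C1 + b^3*k/9 + 2*b/3


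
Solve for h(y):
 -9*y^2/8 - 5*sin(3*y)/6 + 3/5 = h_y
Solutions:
 h(y) = C1 - 3*y^3/8 + 3*y/5 + 5*cos(3*y)/18


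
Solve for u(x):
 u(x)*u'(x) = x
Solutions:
 u(x) = -sqrt(C1 + x^2)
 u(x) = sqrt(C1 + x^2)


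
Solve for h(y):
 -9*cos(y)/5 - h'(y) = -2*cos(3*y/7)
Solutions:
 h(y) = C1 + 14*sin(3*y/7)/3 - 9*sin(y)/5


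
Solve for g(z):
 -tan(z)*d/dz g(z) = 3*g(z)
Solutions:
 g(z) = C1/sin(z)^3


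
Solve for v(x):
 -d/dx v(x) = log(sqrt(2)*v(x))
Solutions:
 2*Integral(1/(2*log(_y) + log(2)), (_y, v(x))) = C1 - x


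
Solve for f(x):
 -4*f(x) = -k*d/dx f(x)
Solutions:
 f(x) = C1*exp(4*x/k)


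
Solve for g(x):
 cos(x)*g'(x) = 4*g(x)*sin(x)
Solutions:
 g(x) = C1/cos(x)^4


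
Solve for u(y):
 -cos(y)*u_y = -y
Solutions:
 u(y) = C1 + Integral(y/cos(y), y)


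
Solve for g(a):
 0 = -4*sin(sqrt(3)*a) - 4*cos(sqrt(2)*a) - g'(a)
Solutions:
 g(a) = C1 - 2*sqrt(2)*sin(sqrt(2)*a) + 4*sqrt(3)*cos(sqrt(3)*a)/3


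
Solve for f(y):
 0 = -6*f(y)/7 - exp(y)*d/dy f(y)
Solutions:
 f(y) = C1*exp(6*exp(-y)/7)


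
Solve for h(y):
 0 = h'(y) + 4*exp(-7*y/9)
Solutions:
 h(y) = C1 + 36*exp(-7*y/9)/7


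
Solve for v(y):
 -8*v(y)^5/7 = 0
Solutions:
 v(y) = 0


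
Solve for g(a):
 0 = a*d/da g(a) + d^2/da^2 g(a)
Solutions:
 g(a) = C1 + C2*erf(sqrt(2)*a/2)


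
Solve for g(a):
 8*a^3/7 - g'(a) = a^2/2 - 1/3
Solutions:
 g(a) = C1 + 2*a^4/7 - a^3/6 + a/3


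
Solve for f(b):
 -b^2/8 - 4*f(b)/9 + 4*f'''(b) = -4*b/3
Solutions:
 f(b) = C3*exp(3^(1/3)*b/3) - 9*b^2/32 + 3*b + (C1*sin(3^(5/6)*b/6) + C2*cos(3^(5/6)*b/6))*exp(-3^(1/3)*b/6)


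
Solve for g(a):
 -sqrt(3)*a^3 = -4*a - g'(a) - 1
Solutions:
 g(a) = C1 + sqrt(3)*a^4/4 - 2*a^2 - a


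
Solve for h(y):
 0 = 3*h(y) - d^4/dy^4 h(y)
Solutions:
 h(y) = C1*exp(-3^(1/4)*y) + C2*exp(3^(1/4)*y) + C3*sin(3^(1/4)*y) + C4*cos(3^(1/4)*y)


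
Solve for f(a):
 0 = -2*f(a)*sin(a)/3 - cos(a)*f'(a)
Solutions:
 f(a) = C1*cos(a)^(2/3)


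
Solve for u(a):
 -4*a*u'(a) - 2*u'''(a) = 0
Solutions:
 u(a) = C1 + Integral(C2*airyai(-2^(1/3)*a) + C3*airybi(-2^(1/3)*a), a)


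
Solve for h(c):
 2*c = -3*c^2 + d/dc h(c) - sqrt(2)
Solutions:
 h(c) = C1 + c^3 + c^2 + sqrt(2)*c


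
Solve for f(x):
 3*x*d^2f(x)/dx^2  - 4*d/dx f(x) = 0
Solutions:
 f(x) = C1 + C2*x^(7/3)


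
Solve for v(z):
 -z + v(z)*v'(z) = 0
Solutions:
 v(z) = -sqrt(C1 + z^2)
 v(z) = sqrt(C1 + z^2)


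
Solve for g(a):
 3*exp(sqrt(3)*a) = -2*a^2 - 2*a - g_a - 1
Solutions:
 g(a) = C1 - 2*a^3/3 - a^2 - a - sqrt(3)*exp(sqrt(3)*a)


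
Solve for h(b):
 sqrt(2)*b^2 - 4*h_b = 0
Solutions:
 h(b) = C1 + sqrt(2)*b^3/12


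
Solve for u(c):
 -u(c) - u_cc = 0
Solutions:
 u(c) = C1*sin(c) + C2*cos(c)


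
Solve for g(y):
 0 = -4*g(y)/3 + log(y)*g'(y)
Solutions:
 g(y) = C1*exp(4*li(y)/3)


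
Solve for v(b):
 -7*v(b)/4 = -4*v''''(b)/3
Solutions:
 v(b) = C1*exp(-21^(1/4)*b/2) + C2*exp(21^(1/4)*b/2) + C3*sin(21^(1/4)*b/2) + C4*cos(21^(1/4)*b/2)


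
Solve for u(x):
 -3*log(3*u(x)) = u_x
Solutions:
 Integral(1/(log(_y) + log(3)), (_y, u(x)))/3 = C1 - x


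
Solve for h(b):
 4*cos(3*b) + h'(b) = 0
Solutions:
 h(b) = C1 - 4*sin(3*b)/3


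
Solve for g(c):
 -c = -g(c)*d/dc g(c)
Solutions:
 g(c) = -sqrt(C1 + c^2)
 g(c) = sqrt(C1 + c^2)


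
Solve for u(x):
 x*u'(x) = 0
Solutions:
 u(x) = C1


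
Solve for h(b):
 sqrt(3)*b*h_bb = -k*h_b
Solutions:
 h(b) = C1 + b^(-sqrt(3)*re(k)/3 + 1)*(C2*sin(sqrt(3)*log(b)*Abs(im(k))/3) + C3*cos(sqrt(3)*log(b)*im(k)/3))


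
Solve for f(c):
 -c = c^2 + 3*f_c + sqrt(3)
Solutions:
 f(c) = C1 - c^3/9 - c^2/6 - sqrt(3)*c/3


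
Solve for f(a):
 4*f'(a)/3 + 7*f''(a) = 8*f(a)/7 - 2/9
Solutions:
 f(a) = C1*exp(2*a*(-1 + sqrt(19))/21) + C2*exp(-2*a*(1 + sqrt(19))/21) + 7/36


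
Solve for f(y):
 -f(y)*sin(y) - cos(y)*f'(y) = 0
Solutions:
 f(y) = C1*cos(y)


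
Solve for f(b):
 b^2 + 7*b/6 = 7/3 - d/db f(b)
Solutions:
 f(b) = C1 - b^3/3 - 7*b^2/12 + 7*b/3


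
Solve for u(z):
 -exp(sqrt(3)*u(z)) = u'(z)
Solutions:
 u(z) = sqrt(3)*(2*log(1/(C1 + z)) - log(3))/6


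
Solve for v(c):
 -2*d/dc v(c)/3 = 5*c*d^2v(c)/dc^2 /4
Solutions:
 v(c) = C1 + C2*c^(7/15)


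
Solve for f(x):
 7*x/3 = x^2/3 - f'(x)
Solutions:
 f(x) = C1 + x^3/9 - 7*x^2/6


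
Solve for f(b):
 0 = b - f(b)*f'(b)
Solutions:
 f(b) = -sqrt(C1 + b^2)
 f(b) = sqrt(C1 + b^2)


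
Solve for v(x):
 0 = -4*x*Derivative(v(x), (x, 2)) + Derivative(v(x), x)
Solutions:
 v(x) = C1 + C2*x^(5/4)


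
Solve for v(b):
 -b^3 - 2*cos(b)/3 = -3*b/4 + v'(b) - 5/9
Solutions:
 v(b) = C1 - b^4/4 + 3*b^2/8 + 5*b/9 - 2*sin(b)/3


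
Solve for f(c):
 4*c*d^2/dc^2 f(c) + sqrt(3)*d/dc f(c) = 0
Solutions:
 f(c) = C1 + C2*c^(1 - sqrt(3)/4)


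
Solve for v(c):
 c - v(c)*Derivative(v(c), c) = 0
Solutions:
 v(c) = -sqrt(C1 + c^2)
 v(c) = sqrt(C1 + c^2)


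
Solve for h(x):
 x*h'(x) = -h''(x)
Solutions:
 h(x) = C1 + C2*erf(sqrt(2)*x/2)


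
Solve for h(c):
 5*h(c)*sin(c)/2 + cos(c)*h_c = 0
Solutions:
 h(c) = C1*cos(c)^(5/2)


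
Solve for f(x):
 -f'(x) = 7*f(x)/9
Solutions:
 f(x) = C1*exp(-7*x/9)


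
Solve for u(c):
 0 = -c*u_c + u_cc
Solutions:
 u(c) = C1 + C2*erfi(sqrt(2)*c/2)


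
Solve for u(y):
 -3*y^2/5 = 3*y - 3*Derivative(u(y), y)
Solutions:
 u(y) = C1 + y^3/15 + y^2/2


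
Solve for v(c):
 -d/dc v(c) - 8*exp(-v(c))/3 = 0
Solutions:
 v(c) = log(C1 - 8*c/3)


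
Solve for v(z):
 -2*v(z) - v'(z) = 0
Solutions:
 v(z) = C1*exp(-2*z)


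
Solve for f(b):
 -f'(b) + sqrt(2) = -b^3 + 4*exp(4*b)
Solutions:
 f(b) = C1 + b^4/4 + sqrt(2)*b - exp(4*b)


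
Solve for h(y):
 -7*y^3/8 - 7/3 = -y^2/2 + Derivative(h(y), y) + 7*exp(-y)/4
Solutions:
 h(y) = C1 - 7*y^4/32 + y^3/6 - 7*y/3 + 7*exp(-y)/4


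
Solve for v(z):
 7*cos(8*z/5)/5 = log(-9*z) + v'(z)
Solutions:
 v(z) = C1 - z*log(-z) - 2*z*log(3) + z + 7*sin(8*z/5)/8


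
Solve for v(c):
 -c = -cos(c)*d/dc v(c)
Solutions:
 v(c) = C1 + Integral(c/cos(c), c)


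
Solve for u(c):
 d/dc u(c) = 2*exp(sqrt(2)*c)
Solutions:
 u(c) = C1 + sqrt(2)*exp(sqrt(2)*c)


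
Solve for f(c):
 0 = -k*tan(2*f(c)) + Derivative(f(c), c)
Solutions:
 f(c) = -asin(C1*exp(2*c*k))/2 + pi/2
 f(c) = asin(C1*exp(2*c*k))/2


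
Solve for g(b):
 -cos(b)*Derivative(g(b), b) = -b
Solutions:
 g(b) = C1 + Integral(b/cos(b), b)


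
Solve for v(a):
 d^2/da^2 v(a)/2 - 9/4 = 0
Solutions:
 v(a) = C1 + C2*a + 9*a^2/4


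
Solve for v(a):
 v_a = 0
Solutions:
 v(a) = C1


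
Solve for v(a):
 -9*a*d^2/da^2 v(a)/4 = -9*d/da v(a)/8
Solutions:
 v(a) = C1 + C2*a^(3/2)


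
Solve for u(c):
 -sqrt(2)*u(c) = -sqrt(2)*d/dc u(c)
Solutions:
 u(c) = C1*exp(c)


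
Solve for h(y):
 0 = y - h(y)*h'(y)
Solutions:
 h(y) = -sqrt(C1 + y^2)
 h(y) = sqrt(C1 + y^2)


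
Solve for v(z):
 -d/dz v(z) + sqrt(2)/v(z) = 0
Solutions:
 v(z) = -sqrt(C1 + 2*sqrt(2)*z)
 v(z) = sqrt(C1 + 2*sqrt(2)*z)


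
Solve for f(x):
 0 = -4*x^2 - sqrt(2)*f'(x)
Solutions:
 f(x) = C1 - 2*sqrt(2)*x^3/3


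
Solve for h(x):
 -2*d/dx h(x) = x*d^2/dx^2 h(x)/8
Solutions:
 h(x) = C1 + C2/x^15


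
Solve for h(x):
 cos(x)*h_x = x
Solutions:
 h(x) = C1 + Integral(x/cos(x), x)


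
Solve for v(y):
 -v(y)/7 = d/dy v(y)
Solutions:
 v(y) = C1*exp(-y/7)


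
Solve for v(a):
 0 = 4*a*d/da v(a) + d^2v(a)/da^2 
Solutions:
 v(a) = C1 + C2*erf(sqrt(2)*a)


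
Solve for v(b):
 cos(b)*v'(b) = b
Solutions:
 v(b) = C1 + Integral(b/cos(b), b)


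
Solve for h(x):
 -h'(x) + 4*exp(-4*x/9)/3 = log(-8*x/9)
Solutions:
 h(x) = C1 - x*log(-x) + x*(-3*log(2) + 1 + 2*log(3)) - 3*exp(-4*x/9)


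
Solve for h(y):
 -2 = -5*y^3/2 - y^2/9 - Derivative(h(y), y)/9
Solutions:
 h(y) = C1 - 45*y^4/8 - y^3/3 + 18*y


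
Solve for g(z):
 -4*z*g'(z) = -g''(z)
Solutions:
 g(z) = C1 + C2*erfi(sqrt(2)*z)


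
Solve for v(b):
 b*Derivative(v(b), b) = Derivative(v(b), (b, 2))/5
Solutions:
 v(b) = C1 + C2*erfi(sqrt(10)*b/2)


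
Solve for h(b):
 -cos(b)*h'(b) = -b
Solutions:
 h(b) = C1 + Integral(b/cos(b), b)


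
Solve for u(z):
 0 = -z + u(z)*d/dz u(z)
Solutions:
 u(z) = -sqrt(C1 + z^2)
 u(z) = sqrt(C1 + z^2)


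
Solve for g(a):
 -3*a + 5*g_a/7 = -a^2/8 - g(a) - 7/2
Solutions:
 g(a) = C1*exp(-7*a/5) - a^2/8 + 89*a/28 - 1131/196


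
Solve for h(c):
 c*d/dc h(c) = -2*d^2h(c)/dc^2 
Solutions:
 h(c) = C1 + C2*erf(c/2)


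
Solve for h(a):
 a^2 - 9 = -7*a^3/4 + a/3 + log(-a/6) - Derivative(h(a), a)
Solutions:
 h(a) = C1 - 7*a^4/16 - a^3/3 + a^2/6 + a*log(-a) + a*(8 - log(6))


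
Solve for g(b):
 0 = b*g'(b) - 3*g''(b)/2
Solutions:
 g(b) = C1 + C2*erfi(sqrt(3)*b/3)


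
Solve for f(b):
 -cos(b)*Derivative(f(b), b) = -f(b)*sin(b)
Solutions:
 f(b) = C1/cos(b)


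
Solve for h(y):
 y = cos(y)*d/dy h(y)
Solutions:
 h(y) = C1 + Integral(y/cos(y), y)


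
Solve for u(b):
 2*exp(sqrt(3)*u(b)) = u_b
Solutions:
 u(b) = sqrt(3)*(2*log(-1/(C1 + 2*b)) - log(3))/6


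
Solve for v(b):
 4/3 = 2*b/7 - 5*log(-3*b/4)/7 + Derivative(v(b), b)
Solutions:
 v(b) = C1 - b^2/7 + 5*b*log(-b)/7 + b*(-30*log(2) + 13 + 15*log(3))/21


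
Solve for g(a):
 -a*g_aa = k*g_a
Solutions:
 g(a) = C1 + a^(1 - re(k))*(C2*sin(log(a)*Abs(im(k))) + C3*cos(log(a)*im(k)))


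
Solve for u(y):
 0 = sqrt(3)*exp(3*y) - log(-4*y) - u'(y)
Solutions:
 u(y) = C1 - y*log(-y) + y*(1 - 2*log(2)) + sqrt(3)*exp(3*y)/3


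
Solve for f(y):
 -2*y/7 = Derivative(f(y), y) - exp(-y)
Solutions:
 f(y) = C1 - y^2/7 - exp(-y)


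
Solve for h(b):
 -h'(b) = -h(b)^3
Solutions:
 h(b) = -sqrt(2)*sqrt(-1/(C1 + b))/2
 h(b) = sqrt(2)*sqrt(-1/(C1 + b))/2


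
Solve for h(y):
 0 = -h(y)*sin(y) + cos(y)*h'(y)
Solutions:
 h(y) = C1/cos(y)


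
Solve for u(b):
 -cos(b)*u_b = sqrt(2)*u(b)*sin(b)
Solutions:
 u(b) = C1*cos(b)^(sqrt(2))


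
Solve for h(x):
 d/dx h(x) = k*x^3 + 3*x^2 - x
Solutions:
 h(x) = C1 + k*x^4/4 + x^3 - x^2/2


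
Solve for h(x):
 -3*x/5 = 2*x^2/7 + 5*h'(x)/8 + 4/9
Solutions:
 h(x) = C1 - 16*x^3/105 - 12*x^2/25 - 32*x/45


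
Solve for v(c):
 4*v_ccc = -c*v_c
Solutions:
 v(c) = C1 + Integral(C2*airyai(-2^(1/3)*c/2) + C3*airybi(-2^(1/3)*c/2), c)


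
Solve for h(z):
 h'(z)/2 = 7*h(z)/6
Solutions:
 h(z) = C1*exp(7*z/3)


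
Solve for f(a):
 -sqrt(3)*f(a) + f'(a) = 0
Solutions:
 f(a) = C1*exp(sqrt(3)*a)


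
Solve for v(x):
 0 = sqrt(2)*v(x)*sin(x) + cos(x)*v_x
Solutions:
 v(x) = C1*cos(x)^(sqrt(2))


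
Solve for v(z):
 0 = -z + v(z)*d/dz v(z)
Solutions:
 v(z) = -sqrt(C1 + z^2)
 v(z) = sqrt(C1 + z^2)


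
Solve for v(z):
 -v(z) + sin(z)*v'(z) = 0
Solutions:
 v(z) = C1*sqrt(cos(z) - 1)/sqrt(cos(z) + 1)


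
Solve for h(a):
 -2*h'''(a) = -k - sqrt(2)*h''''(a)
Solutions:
 h(a) = C1 + C2*a + C3*a^2 + C4*exp(sqrt(2)*a) + a^3*k/12


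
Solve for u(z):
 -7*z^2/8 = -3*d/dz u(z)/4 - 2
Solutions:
 u(z) = C1 + 7*z^3/18 - 8*z/3


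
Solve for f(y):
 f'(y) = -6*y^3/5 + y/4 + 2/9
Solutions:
 f(y) = C1 - 3*y^4/10 + y^2/8 + 2*y/9


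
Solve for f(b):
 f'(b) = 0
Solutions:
 f(b) = C1


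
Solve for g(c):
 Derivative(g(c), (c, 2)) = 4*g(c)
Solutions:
 g(c) = C1*exp(-2*c) + C2*exp(2*c)


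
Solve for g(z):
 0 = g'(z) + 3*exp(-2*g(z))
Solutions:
 g(z) = log(-sqrt(C1 - 6*z))
 g(z) = log(C1 - 6*z)/2


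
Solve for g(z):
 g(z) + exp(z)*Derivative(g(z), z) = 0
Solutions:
 g(z) = C1*exp(exp(-z))


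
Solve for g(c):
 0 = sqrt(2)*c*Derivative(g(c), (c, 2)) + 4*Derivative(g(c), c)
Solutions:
 g(c) = C1 + C2*c^(1 - 2*sqrt(2))


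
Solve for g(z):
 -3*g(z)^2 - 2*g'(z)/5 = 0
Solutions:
 g(z) = 2/(C1 + 15*z)


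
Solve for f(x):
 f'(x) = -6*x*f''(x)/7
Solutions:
 f(x) = C1 + C2/x^(1/6)


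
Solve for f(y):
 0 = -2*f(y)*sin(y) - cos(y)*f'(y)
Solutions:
 f(y) = C1*cos(y)^2


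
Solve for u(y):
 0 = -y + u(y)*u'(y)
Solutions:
 u(y) = -sqrt(C1 + y^2)
 u(y) = sqrt(C1 + y^2)


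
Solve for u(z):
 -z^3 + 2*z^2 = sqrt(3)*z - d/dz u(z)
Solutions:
 u(z) = C1 + z^4/4 - 2*z^3/3 + sqrt(3)*z^2/2


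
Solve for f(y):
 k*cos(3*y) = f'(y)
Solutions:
 f(y) = C1 + k*sin(3*y)/3


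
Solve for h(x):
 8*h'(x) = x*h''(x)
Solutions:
 h(x) = C1 + C2*x^9


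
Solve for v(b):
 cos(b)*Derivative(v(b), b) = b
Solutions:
 v(b) = C1 + Integral(b/cos(b), b)


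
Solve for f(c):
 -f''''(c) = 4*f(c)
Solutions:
 f(c) = (C1*sin(c) + C2*cos(c))*exp(-c) + (C3*sin(c) + C4*cos(c))*exp(c)


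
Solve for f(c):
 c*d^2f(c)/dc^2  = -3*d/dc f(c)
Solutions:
 f(c) = C1 + C2/c^2


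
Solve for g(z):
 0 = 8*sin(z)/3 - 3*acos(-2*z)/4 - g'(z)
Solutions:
 g(z) = C1 - 3*z*acos(-2*z)/4 - 3*sqrt(1 - 4*z^2)/8 - 8*cos(z)/3


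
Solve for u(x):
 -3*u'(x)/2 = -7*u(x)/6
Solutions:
 u(x) = C1*exp(7*x/9)


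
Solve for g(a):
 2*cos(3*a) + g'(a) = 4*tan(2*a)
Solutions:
 g(a) = C1 - 2*log(cos(2*a)) - 2*sin(3*a)/3


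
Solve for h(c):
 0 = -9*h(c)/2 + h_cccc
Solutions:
 h(c) = C1*exp(-2^(3/4)*sqrt(3)*c/2) + C2*exp(2^(3/4)*sqrt(3)*c/2) + C3*sin(2^(3/4)*sqrt(3)*c/2) + C4*cos(2^(3/4)*sqrt(3)*c/2)


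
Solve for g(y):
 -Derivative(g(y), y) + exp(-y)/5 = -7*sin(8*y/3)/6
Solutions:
 g(y) = C1 - 7*cos(8*y/3)/16 - exp(-y)/5


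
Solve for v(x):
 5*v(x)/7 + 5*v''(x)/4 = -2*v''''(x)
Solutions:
 v(x) = (C1*sin(14^(3/4)*5^(1/4)*x*cos(atan(sqrt(3255)/35)/2)/14) + C2*cos(14^(3/4)*5^(1/4)*x*cos(atan(sqrt(3255)/35)/2)/14))*exp(-14^(3/4)*5^(1/4)*x*sin(atan(sqrt(3255)/35)/2)/14) + (C3*sin(14^(3/4)*5^(1/4)*x*cos(atan(sqrt(3255)/35)/2)/14) + C4*cos(14^(3/4)*5^(1/4)*x*cos(atan(sqrt(3255)/35)/2)/14))*exp(14^(3/4)*5^(1/4)*x*sin(atan(sqrt(3255)/35)/2)/14)


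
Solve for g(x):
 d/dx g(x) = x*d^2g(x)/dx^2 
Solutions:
 g(x) = C1 + C2*x^2


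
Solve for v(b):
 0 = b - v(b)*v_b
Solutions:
 v(b) = -sqrt(C1 + b^2)
 v(b) = sqrt(C1 + b^2)


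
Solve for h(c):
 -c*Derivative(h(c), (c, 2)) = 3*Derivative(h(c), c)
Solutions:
 h(c) = C1 + C2/c^2


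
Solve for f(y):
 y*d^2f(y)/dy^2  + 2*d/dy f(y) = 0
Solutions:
 f(y) = C1 + C2/y


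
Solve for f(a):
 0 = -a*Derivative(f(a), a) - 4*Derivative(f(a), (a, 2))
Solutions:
 f(a) = C1 + C2*erf(sqrt(2)*a/4)


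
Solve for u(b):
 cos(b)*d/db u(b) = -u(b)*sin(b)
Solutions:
 u(b) = C1*cos(b)


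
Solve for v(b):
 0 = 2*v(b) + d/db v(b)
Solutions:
 v(b) = C1*exp(-2*b)


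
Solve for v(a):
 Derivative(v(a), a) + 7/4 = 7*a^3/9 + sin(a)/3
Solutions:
 v(a) = C1 + 7*a^4/36 - 7*a/4 - cos(a)/3


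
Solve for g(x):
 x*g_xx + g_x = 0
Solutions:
 g(x) = C1 + C2*log(x)


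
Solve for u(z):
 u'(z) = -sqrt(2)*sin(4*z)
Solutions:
 u(z) = C1 + sqrt(2)*cos(4*z)/4


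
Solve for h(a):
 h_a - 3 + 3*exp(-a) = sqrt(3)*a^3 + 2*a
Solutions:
 h(a) = C1 + sqrt(3)*a^4/4 + a^2 + 3*a + 3*exp(-a)


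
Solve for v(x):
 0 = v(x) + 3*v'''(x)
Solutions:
 v(x) = C3*exp(-3^(2/3)*x/3) + (C1*sin(3^(1/6)*x/2) + C2*cos(3^(1/6)*x/2))*exp(3^(2/3)*x/6)


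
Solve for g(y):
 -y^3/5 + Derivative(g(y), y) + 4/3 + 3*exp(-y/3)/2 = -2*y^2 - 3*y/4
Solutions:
 g(y) = C1 + y^4/20 - 2*y^3/3 - 3*y^2/8 - 4*y/3 + 9*exp(-y/3)/2


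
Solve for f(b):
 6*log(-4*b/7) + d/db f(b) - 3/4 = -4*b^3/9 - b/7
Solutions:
 f(b) = C1 - b^4/9 - b^2/14 - 6*b*log(-b) + b*(-12*log(2) + 27/4 + 6*log(7))


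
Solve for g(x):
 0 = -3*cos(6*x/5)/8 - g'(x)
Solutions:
 g(x) = C1 - 5*sin(6*x/5)/16


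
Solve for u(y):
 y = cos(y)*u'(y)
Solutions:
 u(y) = C1 + Integral(y/cos(y), y)


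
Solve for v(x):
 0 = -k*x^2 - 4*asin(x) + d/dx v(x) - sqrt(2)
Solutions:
 v(x) = C1 + k*x^3/3 + 4*x*asin(x) + sqrt(2)*x + 4*sqrt(1 - x^2)


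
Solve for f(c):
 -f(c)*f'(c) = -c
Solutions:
 f(c) = -sqrt(C1 + c^2)
 f(c) = sqrt(C1 + c^2)


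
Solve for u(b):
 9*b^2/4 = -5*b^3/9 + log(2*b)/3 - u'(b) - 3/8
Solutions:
 u(b) = C1 - 5*b^4/36 - 3*b^3/4 + b*log(b)/3 - 17*b/24 + b*log(2)/3


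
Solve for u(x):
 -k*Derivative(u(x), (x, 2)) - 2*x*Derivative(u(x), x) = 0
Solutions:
 u(x) = C1 + C2*sqrt(k)*erf(x*sqrt(1/k))


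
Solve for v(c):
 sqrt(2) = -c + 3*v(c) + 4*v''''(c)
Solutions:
 v(c) = c/3 + (C1*sin(3^(1/4)*c/2) + C2*cos(3^(1/4)*c/2))*exp(-3^(1/4)*c/2) + (C3*sin(3^(1/4)*c/2) + C4*cos(3^(1/4)*c/2))*exp(3^(1/4)*c/2) + sqrt(2)/3


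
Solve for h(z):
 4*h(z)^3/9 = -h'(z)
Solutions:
 h(z) = -3*sqrt(2)*sqrt(-1/(C1 - 4*z))/2
 h(z) = 3*sqrt(2)*sqrt(-1/(C1 - 4*z))/2


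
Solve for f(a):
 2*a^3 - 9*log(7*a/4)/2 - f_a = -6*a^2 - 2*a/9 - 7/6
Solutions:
 f(a) = C1 + a^4/2 + 2*a^3 + a^2/9 - 9*a*log(a)/2 - 9*a*log(7)/2 + 17*a/3 + 9*a*log(2)


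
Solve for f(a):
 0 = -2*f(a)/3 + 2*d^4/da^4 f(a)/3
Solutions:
 f(a) = C1*exp(-a) + C2*exp(a) + C3*sin(a) + C4*cos(a)


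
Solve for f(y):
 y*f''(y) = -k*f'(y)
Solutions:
 f(y) = C1 + y^(1 - re(k))*(C2*sin(log(y)*Abs(im(k))) + C3*cos(log(y)*im(k)))


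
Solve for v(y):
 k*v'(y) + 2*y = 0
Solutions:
 v(y) = C1 - y^2/k


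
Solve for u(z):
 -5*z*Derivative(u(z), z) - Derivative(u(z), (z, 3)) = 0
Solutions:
 u(z) = C1 + Integral(C2*airyai(-5^(1/3)*z) + C3*airybi(-5^(1/3)*z), z)


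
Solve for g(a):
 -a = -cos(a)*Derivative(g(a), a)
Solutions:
 g(a) = C1 + Integral(a/cos(a), a)


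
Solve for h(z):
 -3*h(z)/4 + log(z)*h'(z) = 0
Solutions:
 h(z) = C1*exp(3*li(z)/4)


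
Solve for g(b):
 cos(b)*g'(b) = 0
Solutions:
 g(b) = C1


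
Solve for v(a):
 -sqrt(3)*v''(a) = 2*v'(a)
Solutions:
 v(a) = C1 + C2*exp(-2*sqrt(3)*a/3)


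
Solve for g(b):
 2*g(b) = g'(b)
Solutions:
 g(b) = C1*exp(2*b)


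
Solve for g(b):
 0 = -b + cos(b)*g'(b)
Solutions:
 g(b) = C1 + Integral(b/cos(b), b)


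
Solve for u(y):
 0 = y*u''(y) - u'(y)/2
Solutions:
 u(y) = C1 + C2*y^(3/2)


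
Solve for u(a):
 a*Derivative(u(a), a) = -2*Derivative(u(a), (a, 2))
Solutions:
 u(a) = C1 + C2*erf(a/2)


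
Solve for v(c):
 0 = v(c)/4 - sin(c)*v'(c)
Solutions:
 v(c) = C1*(cos(c) - 1)^(1/8)/(cos(c) + 1)^(1/8)


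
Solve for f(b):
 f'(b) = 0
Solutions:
 f(b) = C1


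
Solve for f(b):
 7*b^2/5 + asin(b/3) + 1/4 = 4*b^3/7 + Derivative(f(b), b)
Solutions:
 f(b) = C1 - b^4/7 + 7*b^3/15 + b*asin(b/3) + b/4 + sqrt(9 - b^2)


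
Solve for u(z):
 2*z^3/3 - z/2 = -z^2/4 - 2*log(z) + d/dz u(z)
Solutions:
 u(z) = C1 + z^4/6 + z^3/12 - z^2/4 + 2*z*log(z) - 2*z


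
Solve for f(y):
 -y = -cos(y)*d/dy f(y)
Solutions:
 f(y) = C1 + Integral(y/cos(y), y)


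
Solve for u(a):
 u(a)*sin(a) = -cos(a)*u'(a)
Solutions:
 u(a) = C1*cos(a)


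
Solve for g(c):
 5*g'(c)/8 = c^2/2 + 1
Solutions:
 g(c) = C1 + 4*c^3/15 + 8*c/5


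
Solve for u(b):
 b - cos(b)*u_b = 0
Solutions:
 u(b) = C1 + Integral(b/cos(b), b)


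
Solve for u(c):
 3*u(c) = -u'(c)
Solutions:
 u(c) = C1*exp(-3*c)


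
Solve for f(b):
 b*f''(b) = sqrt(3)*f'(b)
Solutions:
 f(b) = C1 + C2*b^(1 + sqrt(3))


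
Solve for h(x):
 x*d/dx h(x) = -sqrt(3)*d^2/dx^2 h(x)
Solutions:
 h(x) = C1 + C2*erf(sqrt(2)*3^(3/4)*x/6)


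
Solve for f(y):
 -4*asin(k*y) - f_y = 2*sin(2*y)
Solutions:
 f(y) = C1 - 4*Piecewise((y*asin(k*y) + sqrt(-k^2*y^2 + 1)/k, Ne(k, 0)), (0, True)) + cos(2*y)


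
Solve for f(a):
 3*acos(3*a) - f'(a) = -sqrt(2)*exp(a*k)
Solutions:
 f(a) = C1 + 3*a*acos(3*a) - sqrt(1 - 9*a^2) + sqrt(2)*Piecewise((exp(a*k)/k, Ne(k, 0)), (a, True))


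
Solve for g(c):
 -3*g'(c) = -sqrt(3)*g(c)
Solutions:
 g(c) = C1*exp(sqrt(3)*c/3)


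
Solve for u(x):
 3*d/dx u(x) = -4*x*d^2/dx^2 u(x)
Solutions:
 u(x) = C1 + C2*x^(1/4)


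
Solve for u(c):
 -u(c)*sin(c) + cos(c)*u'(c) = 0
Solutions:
 u(c) = C1/cos(c)


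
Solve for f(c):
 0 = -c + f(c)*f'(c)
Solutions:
 f(c) = -sqrt(C1 + c^2)
 f(c) = sqrt(C1 + c^2)


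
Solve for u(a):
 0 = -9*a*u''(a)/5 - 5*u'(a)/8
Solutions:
 u(a) = C1 + C2*a^(47/72)


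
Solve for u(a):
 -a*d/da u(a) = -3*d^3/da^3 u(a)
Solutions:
 u(a) = C1 + Integral(C2*airyai(3^(2/3)*a/3) + C3*airybi(3^(2/3)*a/3), a)


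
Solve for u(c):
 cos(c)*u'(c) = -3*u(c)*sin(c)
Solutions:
 u(c) = C1*cos(c)^3


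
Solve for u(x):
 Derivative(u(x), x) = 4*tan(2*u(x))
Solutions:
 u(x) = -asin(C1*exp(8*x))/2 + pi/2
 u(x) = asin(C1*exp(8*x))/2


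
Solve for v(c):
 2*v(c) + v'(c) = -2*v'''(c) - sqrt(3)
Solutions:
 v(c) = C1*exp(-6^(1/3)*c*(-(18 + sqrt(330))^(1/3) + 6^(1/3)/(18 + sqrt(330))^(1/3))/12)*sin(2^(1/3)*3^(1/6)*c*(3*2^(1/3)/(18 + sqrt(330))^(1/3) + 3^(2/3)*(18 + sqrt(330))^(1/3))/12) + C2*exp(-6^(1/3)*c*(-(18 + sqrt(330))^(1/3) + 6^(1/3)/(18 + sqrt(330))^(1/3))/12)*cos(2^(1/3)*3^(1/6)*c*(3*2^(1/3)/(18 + sqrt(330))^(1/3) + 3^(2/3)*(18 + sqrt(330))^(1/3))/12) + C3*exp(6^(1/3)*c*(-(18 + sqrt(330))^(1/3) + 6^(1/3)/(18 + sqrt(330))^(1/3))/6) - sqrt(3)/2
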